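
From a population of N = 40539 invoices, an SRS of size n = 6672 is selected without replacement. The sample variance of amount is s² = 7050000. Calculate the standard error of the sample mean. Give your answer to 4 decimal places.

29.7111

Under SRS without replacement, Var(ȳ) = (1 − f)·s²/n with f = n/N = 6672/40539 = 0.16458225.
Var(ȳ) = (1 − 0.16458225)·7050000/6672 = 0.83541775·1056.6547 = 882.74807.
SE(ȳ) = √(882.74807) = 29.7111.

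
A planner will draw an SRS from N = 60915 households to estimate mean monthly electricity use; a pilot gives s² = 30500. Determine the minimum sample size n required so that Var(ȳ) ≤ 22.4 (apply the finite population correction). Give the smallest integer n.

Without fpc, n₀ = s²/D = 30500/22.4 = 1361.6071.
With fpc, (1 − n/N)·s²/n ≤ D requires n ≥ n₀/(1 + n₀/N) = 1361.6071/(1 + 1361.6071/60915) = 1331.8371.
Rounding up, n = 1332.

1332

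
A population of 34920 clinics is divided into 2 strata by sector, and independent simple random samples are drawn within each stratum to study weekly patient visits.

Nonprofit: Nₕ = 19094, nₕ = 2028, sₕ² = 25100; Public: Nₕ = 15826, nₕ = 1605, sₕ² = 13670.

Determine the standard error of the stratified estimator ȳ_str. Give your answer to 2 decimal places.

2.21

Var(ȳ_str) = Σₕ Wₕ²(1 − fₕ)sₕ²/nₕ with Wₕ = Nₕ/N, N = 34920.
Nonprofit: Wₕ = 0.54679267; term = 0.54679267²·(1 − 0.10621138)·25100/2028 = 3.3073942.
Public: Wₕ = 0.45320733; term = 0.45320733²·(1 − 0.10141539)·13670/1605 = 1.5719774.
Sum = 4.8793716.
SE = √(4.8793716) = 2.21.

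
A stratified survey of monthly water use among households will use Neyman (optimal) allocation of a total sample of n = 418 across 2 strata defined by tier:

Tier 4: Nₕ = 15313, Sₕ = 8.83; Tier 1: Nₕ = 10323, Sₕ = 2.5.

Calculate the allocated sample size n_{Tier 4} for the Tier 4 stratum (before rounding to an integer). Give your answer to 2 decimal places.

Neyman allocation: nₕ = n·NₕSₕ / Σⱼ NⱼSⱼ.
Σ NⱼSⱼ = 15313·8.83 + 10323·2.5 = 161021.29.
n_{Tier 4} = 418·15313·8.83 / 161021.29 = 351.01.

351.01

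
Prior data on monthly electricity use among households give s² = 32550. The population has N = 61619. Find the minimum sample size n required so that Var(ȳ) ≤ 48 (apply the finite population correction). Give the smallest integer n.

Without fpc, n₀ = s²/D = 32550/48 = 678.1250.
With fpc, (1 − n/N)·s²/n ≤ D requires n ≥ n₀/(1 + n₀/N) = 678.1250/(1 + 678.1250/61619) = 670.7434.
Rounding up, n = 671.

671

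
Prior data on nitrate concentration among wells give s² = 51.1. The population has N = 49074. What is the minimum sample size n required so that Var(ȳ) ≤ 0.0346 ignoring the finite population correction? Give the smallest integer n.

1477

Without fpc, n₀ = s²/D = 51.1/0.0346 = 1476.8786.
Rounding up, n = 1477.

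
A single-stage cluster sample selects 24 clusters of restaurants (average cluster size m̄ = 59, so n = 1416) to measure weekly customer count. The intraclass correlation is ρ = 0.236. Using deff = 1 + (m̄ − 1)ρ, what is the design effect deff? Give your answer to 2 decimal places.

14.69

deff = 1 + (59 − 1)·0.236 = 1 + 13.688 = 14.688.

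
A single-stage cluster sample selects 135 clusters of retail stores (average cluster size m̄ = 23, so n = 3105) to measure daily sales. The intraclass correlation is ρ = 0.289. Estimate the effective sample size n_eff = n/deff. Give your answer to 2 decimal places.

deff = 1 + (23 − 1)·0.289 = 1 + 6.358 = 7.358.
n_eff = 3105 / 7.358 = 421.99.

421.99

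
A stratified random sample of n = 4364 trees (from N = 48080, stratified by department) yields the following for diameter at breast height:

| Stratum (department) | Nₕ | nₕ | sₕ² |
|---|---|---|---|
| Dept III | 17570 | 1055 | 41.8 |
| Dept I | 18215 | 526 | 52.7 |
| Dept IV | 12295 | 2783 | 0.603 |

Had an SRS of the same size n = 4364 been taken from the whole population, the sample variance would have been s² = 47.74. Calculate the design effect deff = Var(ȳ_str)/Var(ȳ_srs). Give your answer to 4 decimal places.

Var(ȳ_str) = Σ Wₕ²(1−fₕ)sₕ²/nₕ with Wₕ = Nₕ/48080:
  Dept III: (17570/48080)²·(1−1055/17570)·41.8/1055 = 0.0049733067
  Dept I: (18215/48080)²·(1−526/18215)·52.7/526 = 0.013964597
  Dept IV: (12295/48080)²·(1−2783/12295)·0.603/2783 = 1.0961641 × 10^-5
  → Var(ȳ_str) = 0.018948865.
Var(ȳ_srs) = (1 − 4364/48080)·47.74/4364 = 0.0099465766.
deff = 0.018948865 / 0.0099465766 = 1.9051.

1.9051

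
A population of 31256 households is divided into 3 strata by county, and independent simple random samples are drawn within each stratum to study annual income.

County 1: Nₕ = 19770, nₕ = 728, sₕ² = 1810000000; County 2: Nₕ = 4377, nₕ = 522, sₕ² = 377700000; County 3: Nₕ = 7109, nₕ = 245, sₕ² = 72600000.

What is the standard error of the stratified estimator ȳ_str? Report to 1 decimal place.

992.7

Var(ȳ_str) = Σₕ Wₕ²(1 − fₕ)sₕ²/nₕ with Wₕ = Nₕ/N, N = 31256.
County 1: Wₕ = 0.63251856; term = 0.63251856²·(1 − 0.03682347)·1810000000/728 = 958075.27.
County 2: Wₕ = 0.14003711; term = 0.14003711²·(1 − 0.11925977)·377700000/522 = 12497.139.
County 3: Wₕ = 0.22744433; term = 0.22744433²·(1 − 0.03446336)·72600000/245 = 14800.948.
Sum = 985373.36.
SE = √(985373.36) = 992.7.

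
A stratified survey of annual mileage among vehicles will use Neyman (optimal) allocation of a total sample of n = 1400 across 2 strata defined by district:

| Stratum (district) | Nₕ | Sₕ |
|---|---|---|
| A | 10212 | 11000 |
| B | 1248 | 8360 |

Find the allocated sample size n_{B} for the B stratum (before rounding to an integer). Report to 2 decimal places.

Neyman allocation: nₕ = n·NₕSₕ / Σⱼ NⱼSⱼ.
Σ NⱼSⱼ = 10212·11000 + 1248·8360 = 1.2276528 × 10^8.
n_{B} = 1400·1248·8360 / (1.2276528 × 10^8) = 118.98.

118.98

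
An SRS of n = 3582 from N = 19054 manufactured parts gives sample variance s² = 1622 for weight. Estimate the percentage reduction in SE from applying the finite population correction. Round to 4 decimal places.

f = n/N = 3582/19054 = 0.18799202.
SE_no-fpc = √(s²/n) = 0.67291876; SE_fpc = √((1−f)s²/n) = 0.60637709.
Ratio = √(1−f) = 0.90111485. Reduction = 100·(1 − 0.90111485) = 9.8885%.

9.8885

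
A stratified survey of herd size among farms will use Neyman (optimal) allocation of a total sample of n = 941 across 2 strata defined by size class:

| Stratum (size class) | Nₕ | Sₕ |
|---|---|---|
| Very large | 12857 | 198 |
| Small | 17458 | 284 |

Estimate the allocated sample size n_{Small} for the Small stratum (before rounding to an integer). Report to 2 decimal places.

621.76

Neyman allocation: nₕ = n·NₕSₕ / Σⱼ NⱼSⱼ.
Σ NⱼSⱼ = 12857·198 + 17458·284 = 7.503758 × 10^6.
n_{Small} = 941·17458·284 / (7.503758 × 10^6) = 621.76.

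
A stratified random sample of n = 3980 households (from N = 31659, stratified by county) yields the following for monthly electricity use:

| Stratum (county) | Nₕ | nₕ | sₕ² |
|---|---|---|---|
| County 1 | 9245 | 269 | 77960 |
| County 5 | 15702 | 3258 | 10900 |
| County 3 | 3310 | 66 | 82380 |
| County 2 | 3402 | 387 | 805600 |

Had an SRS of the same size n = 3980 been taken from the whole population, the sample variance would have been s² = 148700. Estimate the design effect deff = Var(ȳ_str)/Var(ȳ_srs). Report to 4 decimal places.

1.8161

Var(ȳ_str) = Σ Wₕ²(1−fₕ)sₕ²/nₕ with Wₕ = Nₕ/31659:
  County 1: (9245/31659)²·(1−269/9245)·77960/269 = 23.994678
  County 5: (15702/31659)²·(1−3258/15702)·10900/3258 = 0.65222285
  County 3: (3310/31659)²·(1−66/3310)·82380/66 = 13.371875
  County 2: (3402/31659)²·(1−387/3402)·805600/387 = 21.302753
  → Var(ȳ_str) = 59.321529.
Var(ȳ_srs) = (1 − 3980/31659)·148700/3980 = 32.664882.
deff = 59.321529 / 32.664882 = 1.8161.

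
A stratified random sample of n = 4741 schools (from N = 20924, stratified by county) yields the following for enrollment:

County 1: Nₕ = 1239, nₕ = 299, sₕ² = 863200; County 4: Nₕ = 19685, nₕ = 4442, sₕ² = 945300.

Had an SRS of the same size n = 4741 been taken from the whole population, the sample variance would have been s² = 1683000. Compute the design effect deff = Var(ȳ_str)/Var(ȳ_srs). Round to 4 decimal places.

0.5592

Var(ȳ_str) = Σ Wₕ²(1−fₕ)sₕ²/nₕ with Wₕ = Nₕ/20924:
  County 1: (1239/20924)²·(1−299/1239)·863200/299 = 7.6798012
  County 4: (19685/20924)²·(1−4442/19685)·945300/4442 = 145.85037
  → Var(ȳ_str) = 153.53017.
Var(ȳ_srs) = (1 − 4741/20924)·1683000/4741 = 274.55445.
deff = 153.53017 / 274.55445 = 0.5592.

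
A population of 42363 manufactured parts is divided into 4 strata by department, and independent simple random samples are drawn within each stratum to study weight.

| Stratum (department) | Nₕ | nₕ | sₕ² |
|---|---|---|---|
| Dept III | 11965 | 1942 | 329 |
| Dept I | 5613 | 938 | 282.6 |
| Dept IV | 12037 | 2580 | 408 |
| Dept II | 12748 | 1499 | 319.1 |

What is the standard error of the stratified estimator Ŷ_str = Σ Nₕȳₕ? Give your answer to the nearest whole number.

8761

Var(Ŷ_str) = Σₕ Nₕ²(1 − fₕ)sₕ²/nₕ.
Dept III: 11965²·(1 − 1942/11965)·329/1942 = 2.0316884 × 10^7.
Dept I: 5613²·(1 − 938/5613)·282.6/938 = 7.9058028 × 10^6.
Dept IV: 12037²·(1 − 2580/12037)·408/2580 = 1.8001641 × 10^7.
Dept II: 12748²·(1 − 1499/12748)·319.1/1499 = 3.052679 × 10^7.
Sum = 7.6751118 × 10^7.
SE = √(7.6751118 × 10^7) = 8761.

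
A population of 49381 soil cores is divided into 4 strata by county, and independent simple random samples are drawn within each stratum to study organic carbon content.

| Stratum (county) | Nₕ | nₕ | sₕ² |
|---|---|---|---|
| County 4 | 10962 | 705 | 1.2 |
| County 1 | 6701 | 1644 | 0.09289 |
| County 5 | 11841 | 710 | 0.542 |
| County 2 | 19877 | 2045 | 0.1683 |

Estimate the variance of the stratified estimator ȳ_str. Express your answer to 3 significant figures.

Var(ȳ_str) = Σₕ Wₕ²(1 − fₕ)sₕ²/nₕ with Wₕ = Nₕ/N, N = 49381.
County 4: Wₕ = 0.22198821; term = 0.22198821²·(1 − 0.06431308)·1.2/705 = 7.8484252 × 10^-5.
County 1: Wₕ = 0.13569997; term = 0.13569997²·(1 − 0.24533652)·0.09289/1644 = 7.851994 × 10^-7.
County 5: Wₕ = 0.23978858; term = 0.23978858²·(1 − 0.05996115)·0.542/710 = 4.1261379 × 10^-5.
County 2: Wₕ = 0.40252324; term = 0.40252324²·(1 − 0.10288273)·0.1683/2045 = 1.19625 × 10^-5.
Sum = 1.3249333 × 10^-4.

1.32 × 10^-4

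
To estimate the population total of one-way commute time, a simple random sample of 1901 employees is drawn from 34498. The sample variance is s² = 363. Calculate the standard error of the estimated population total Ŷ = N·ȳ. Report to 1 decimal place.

Var(Ŷ) = N²·Var(ȳ) = N²·(1 − n/N)·s²/n.
f = 1901/34498 = 0.05510464; Var(ȳ) = 0.94489536·363/1901 = 0.18042978.
Var(Ŷ) = 34498² · 0.18042978 = 2.1473165 × 10^8.
SE(Ŷ) = √(2.1473165 × 10^8) = 14653.7.

14653.7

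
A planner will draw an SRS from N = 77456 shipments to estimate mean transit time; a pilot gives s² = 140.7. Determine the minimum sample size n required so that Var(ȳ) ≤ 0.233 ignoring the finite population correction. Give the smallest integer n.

604

Without fpc, n₀ = s²/D = 140.7/0.233 = 603.8627.
Rounding up, n = 604.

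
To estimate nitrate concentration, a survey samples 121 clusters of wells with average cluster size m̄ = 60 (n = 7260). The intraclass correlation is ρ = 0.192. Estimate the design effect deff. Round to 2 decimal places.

deff = 1 + (60 − 1)·0.192 = 1 + 11.328 = 12.328.

12.33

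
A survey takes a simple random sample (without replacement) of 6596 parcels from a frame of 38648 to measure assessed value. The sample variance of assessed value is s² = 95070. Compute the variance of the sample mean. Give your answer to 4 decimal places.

Under SRS without replacement, Var(ȳ) = (1 − f)·s²/n with f = n/N = 6596/38648 = 0.17066860.
Var(ȳ) = (1 − 0.17066860)·95070/6596 = 0.82933140·14.413281 = 11.953386.

11.9534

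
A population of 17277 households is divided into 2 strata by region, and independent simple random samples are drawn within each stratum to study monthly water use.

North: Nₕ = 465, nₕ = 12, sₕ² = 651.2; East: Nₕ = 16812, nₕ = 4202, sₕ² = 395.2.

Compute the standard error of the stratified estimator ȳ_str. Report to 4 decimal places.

0.3242

Var(ȳ_str) = Σₕ Wₕ²(1 − fₕ)sₕ²/nₕ with Wₕ = Nₕ/N, N = 17277.
North: Wₕ = 0.02691439; term = 0.02691439²·(1 − 0.02580645)·651.2/12 = 0.03829549.
East: Wₕ = 0.97308561; term = 0.97308561²·(1 − 0.24994052)·395.2/4202 = 0.066797266.
Sum = 0.10509276.
SE = √(0.10509276) = 0.3242.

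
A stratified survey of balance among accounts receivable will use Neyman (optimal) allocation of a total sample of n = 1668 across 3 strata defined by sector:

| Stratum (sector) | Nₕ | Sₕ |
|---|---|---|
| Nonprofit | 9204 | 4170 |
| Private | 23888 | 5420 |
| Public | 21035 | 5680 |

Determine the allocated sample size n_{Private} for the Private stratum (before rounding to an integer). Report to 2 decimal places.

Neyman allocation: nₕ = n·NₕSₕ / Σⱼ NⱼSⱼ.
Σ NⱼSⱼ = 9204·4170 + 23888·5420 + 21035·5680 = 2.8733244 × 10^8.
n_{Private} = 1668·23888·5420 / (2.8733244 × 10^8) = 751.61.

751.61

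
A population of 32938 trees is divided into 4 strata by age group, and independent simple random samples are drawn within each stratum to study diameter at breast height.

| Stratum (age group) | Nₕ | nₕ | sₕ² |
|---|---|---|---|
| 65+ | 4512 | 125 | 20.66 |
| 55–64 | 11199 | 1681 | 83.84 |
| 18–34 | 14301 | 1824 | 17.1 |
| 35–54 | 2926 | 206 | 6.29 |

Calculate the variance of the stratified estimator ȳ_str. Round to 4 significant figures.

Var(ȳ_str) = Σₕ Wₕ²(1 − fₕ)sₕ²/nₕ with Wₕ = Nₕ/N, N = 32938.
65+: Wₕ = 0.13698464; term = 0.13698464²·(1 − 0.02770390)·20.66/125 = 0.0030155225.
55–64: Wₕ = 0.34000243; term = 0.34000243²·(1 − 0.15010269)·83.84/1681 = 0.0049002028.
18–34: Wₕ = 0.43417937; term = 0.43417937²·(1 − 0.12754353)·17.1/1824 = 0.0015418901.
35–54: Wₕ = 0.08883357; term = 0.08883357²·(1 − 0.07040328)·6.29/206 = 2.2399184 × 10^-4.
Sum = 0.0096816072.

0.009682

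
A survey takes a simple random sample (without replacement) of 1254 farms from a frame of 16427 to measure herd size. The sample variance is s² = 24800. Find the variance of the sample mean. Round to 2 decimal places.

18.27

Under SRS without replacement, Var(ȳ) = (1 − f)·s²/n with f = n/N = 1254/16427 = 0.07633774.
Var(ȳ) = (1 − 0.07633774)·24800/1254 = 0.92366226·19.776715 = 18.267005.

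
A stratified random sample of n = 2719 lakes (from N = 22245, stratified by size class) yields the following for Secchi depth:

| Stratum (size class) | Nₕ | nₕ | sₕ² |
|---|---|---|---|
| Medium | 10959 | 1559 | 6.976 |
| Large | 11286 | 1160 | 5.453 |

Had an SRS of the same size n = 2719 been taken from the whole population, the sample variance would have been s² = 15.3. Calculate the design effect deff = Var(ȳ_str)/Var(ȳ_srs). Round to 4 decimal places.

0.4084

Var(ȳ_str) = Σ Wₕ²(1−fₕ)sₕ²/nₕ with Wₕ = Nₕ/22245:
  Medium: (10959/22245)²·(1−1559/10959)·6.976/1559 = 9.3152458 × 10^-4
  Large: (11286/22245)²·(1−1160/11286)·5.453/1160 = 0.0010856521
  → Var(ȳ_str) = 0.0020171767.
Var(ȳ_srs) = (1 − 2719/22245)·15.3/2719 = 0.0049392738.
deff = 0.0020171767 / 0.0049392738 = 0.4084.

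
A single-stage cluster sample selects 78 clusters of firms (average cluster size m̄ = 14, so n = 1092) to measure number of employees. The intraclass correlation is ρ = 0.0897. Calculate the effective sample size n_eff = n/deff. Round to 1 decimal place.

504.1

deff = 1 + (14 − 1)·0.0897 = 1 + 1.1661 = 2.1661.
n_eff = 1092 / 2.1661 = 504.1.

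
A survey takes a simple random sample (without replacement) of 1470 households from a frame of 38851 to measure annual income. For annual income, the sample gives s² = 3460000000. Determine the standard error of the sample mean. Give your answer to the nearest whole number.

Under SRS without replacement, Var(ȳ) = (1 − f)·s²/n with f = n/N = 1470/38851 = 0.03783686.
Var(ȳ) = (1 − 0.03783686)·3460000000/1470 = 0.96216314·2.3537415 × 10^6 = 2.2646833 × 10^6.
SE(ȳ) = √(2.2646833 × 10^6) = 1505.

1505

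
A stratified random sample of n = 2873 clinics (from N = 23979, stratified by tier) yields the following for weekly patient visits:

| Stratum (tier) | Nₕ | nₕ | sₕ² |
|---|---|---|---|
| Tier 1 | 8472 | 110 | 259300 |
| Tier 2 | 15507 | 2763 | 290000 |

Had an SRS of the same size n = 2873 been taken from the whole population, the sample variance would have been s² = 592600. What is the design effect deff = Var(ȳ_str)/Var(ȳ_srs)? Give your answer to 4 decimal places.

1.7984

Var(ȳ_str) = Σ Wₕ²(1−fₕ)sₕ²/nₕ with Wₕ = Nₕ/23979:
  Tier 1: (8472/23979)²·(1−110/8472)·259300/110 = 290.43156
  Tier 2: (15507/23979)²·(1−2763/15507)·290000/2763 = 36.07352
  → Var(ȳ_str) = 326.50508.
Var(ȳ_srs) = (1 − 2873/23979)·592600/2873 = 181.55194.
deff = 326.50508 / 181.55194 = 1.7984.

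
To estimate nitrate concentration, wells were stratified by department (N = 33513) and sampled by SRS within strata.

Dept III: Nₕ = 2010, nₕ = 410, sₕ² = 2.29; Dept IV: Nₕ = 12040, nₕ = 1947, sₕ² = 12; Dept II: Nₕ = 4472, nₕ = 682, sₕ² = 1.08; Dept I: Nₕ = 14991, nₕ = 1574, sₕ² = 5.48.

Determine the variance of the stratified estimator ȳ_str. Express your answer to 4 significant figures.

Var(ȳ_str) = Σₕ Wₕ²(1 − fₕ)sₕ²/nₕ with Wₕ = Nₕ/N, N = 33513.
Dept III: Wₕ = 0.05997673; term = 0.05997673²·(1 − 0.20398010)·2.29/410 = 1.5993409 × 10^-5.
Dept IV: Wₕ = 0.35926357; term = 0.35926357²·(1 − 0.16171096)·12/1947 = 6.6686119 × 10^-4.
Dept II: Wₕ = 0.13344075; term = 0.13344075²·(1 − 0.15250447)·1.08/682 = 2.3897572 × 10^-5.
Dept I: Wₕ = 0.44731895; term = 0.44731895²·(1 − 0.10499633)·5.48/1574 = 6.2349825 × 10^-4.
Sum = 0.0013302504.

0.001330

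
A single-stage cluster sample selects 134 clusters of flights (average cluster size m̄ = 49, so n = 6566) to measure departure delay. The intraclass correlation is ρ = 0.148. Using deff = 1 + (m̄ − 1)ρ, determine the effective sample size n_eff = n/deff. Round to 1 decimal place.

deff = 1 + (49 − 1)·0.148 = 1 + 7.104 = 8.104.
n_eff = 6566 / 8.104 = 810.2.

810.2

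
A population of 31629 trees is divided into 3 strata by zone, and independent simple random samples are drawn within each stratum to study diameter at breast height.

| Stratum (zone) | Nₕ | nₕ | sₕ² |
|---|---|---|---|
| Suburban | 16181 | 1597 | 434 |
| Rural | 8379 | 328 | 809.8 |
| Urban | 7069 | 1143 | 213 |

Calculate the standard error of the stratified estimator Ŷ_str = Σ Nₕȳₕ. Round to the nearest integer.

Var(Ŷ_str) = Σₕ Nₕ²(1 − fₕ)sₕ²/nₕ.
Suburban: 16181²·(1 − 1597/16181)·434/1597 = 6.4130825 × 10^7.
Rural: 8379²·(1 − 328/8379)·809.8/328 = 1.665505 × 10^8.
Urban: 7069²·(1 − 1143/7069)·213/1143 = 7.8064396 × 10^6.
Sum = 2.3848776 × 10^8.
SE = √(2.3848776 × 10^8) = 15443.

15443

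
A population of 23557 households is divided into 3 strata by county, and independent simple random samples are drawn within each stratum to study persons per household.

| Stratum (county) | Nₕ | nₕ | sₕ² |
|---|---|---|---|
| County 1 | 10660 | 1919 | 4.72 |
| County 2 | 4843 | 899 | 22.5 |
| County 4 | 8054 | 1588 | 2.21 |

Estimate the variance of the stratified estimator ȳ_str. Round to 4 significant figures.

0.001405

Var(ȳ_str) = Σₕ Wₕ²(1 − fₕ)sₕ²/nₕ with Wₕ = Nₕ/N, N = 23557.
County 1: Wₕ = 0.45251942; term = 0.45251942²·(1 − 0.18001876)·4.72/1919 = 4.1299556 × 10^-4.
County 2: Wₕ = 0.20558645; term = 0.20558645²·(1 − 0.18562874)·22.5/899 = 8.6145826 × 10^-4.
County 4: Wₕ = 0.34189413; term = 0.34189413²·(1 − 0.19716911)·2.21/1588 = 1.3060179 × 10^-4.
Sum = 0.0014050556.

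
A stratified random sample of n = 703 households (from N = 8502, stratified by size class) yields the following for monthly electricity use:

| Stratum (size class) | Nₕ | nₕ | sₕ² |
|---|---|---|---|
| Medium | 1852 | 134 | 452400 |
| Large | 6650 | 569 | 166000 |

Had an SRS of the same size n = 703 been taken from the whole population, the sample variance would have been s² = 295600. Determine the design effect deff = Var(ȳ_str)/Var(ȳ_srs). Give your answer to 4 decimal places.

Var(ȳ_str) = Σ Wₕ²(1−fₕ)sₕ²/nₕ with Wₕ = Nₕ/8502:
  Medium: (1852/8502)²·(1−134/1852)·452400/134 = 148.60716
  Large: (6650/8502)²·(1−569/6650)·166000/569 = 163.21132
  → Var(ȳ_str) = 311.81848.
Var(ȳ_srs) = (1 − 703/8502)·295600/703 = 385.71535.
deff = 311.81848 / 385.71535 = 0.8084.

0.8084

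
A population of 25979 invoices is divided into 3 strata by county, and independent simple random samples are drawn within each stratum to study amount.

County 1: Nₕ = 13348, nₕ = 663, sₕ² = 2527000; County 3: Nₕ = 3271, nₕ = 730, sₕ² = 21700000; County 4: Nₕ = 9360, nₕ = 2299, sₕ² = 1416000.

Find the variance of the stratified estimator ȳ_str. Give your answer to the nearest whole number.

1383

Var(ȳ_str) = Σₕ Wₕ²(1 − fₕ)sₕ²/nₕ with Wₕ = Nₕ/N, N = 25979.
County 1: Wₕ = 0.51379961; term = 0.51379961²·(1 − 0.04967036)·2527000/663 = 956.21053.
County 3: Wₕ = 0.12590939; term = 0.12590939²·(1 − 0.22317334)·21700000/730 = 366.08103.
County 4: Wₕ = 0.36029100; term = 0.36029100²·(1 − 0.24561966)·1416000/2299 = 60.314465.
Sum = 1382.606.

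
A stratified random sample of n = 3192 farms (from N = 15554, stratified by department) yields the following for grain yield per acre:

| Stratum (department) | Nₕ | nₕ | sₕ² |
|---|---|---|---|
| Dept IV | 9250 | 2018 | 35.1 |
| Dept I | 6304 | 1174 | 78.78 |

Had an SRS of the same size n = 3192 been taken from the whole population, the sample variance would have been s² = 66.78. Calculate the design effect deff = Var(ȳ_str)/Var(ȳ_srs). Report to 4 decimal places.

0.8287

Var(ȳ_str) = Σ Wₕ²(1−fₕ)sₕ²/nₕ with Wₕ = Nₕ/15554:
  Dept IV: (9250/15554)²·(1−2018/9250)·35.1/2018 = 0.004809522
  Dept I: (6304/15554)²·(1−1174/6304)·78.78/1174 = 0.0089700995
  → Var(ȳ_str) = 0.013779622.
Var(ȳ_srs) = (1 − 3192/15554)·66.78/3192 = 0.016627623.
deff = 0.013779622 / 0.016627623 = 0.8287.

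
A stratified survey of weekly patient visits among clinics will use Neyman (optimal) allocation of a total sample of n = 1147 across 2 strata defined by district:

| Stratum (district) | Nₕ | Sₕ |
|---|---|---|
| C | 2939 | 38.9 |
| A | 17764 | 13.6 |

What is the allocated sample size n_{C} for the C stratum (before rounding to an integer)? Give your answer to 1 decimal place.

Neyman allocation: nₕ = n·NₕSₕ / Σⱼ NⱼSⱼ.
Σ NⱼSⱼ = 2939·38.9 + 17764·13.6 = 355917.5.
n_{C} = 1147·2939·38.9 / 355917.5 = 368.4.

368.4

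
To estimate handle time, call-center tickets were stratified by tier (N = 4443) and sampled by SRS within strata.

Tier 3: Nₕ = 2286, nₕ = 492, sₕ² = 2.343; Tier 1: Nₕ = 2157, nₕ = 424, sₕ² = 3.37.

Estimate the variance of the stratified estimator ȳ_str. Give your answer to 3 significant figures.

Var(ȳ_str) = Σₕ Wₕ²(1 − fₕ)sₕ²/nₕ with Wₕ = Nₕ/N, N = 4443.
Tier 3: Wₕ = 0.51451722; term = 0.51451722²·(1 − 0.21522310)·2.343/492 = 9.8935744 × 10^-4.
Tier 1: Wₕ = 0.48548278; term = 0.48548278²·(1 − 0.19656931)·3.37/424 = 0.0015050819.
Sum = 0.0024944393.

0.00249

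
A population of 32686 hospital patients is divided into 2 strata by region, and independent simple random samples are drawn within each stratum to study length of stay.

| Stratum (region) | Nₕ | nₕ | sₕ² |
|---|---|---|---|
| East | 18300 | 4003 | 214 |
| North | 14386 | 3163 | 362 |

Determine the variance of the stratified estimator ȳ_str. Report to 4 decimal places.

0.0304

Var(ȳ_str) = Σₕ Wₕ²(1 − fₕ)sₕ²/nₕ with Wₕ = Nₕ/N, N = 32686.
East: Wₕ = 0.55987273; term = 0.55987273²·(1 − 0.21874317)·214/4003 = 0.013091838.
North: Wₕ = 0.44012727; term = 0.44012727²·(1 − 0.21986654)·362/3163 = 0.017295569.
Sum = 0.030387407.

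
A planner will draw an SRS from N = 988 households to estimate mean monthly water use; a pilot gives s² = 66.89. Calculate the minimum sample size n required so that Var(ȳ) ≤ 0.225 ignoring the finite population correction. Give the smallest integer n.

298

Without fpc, n₀ = s²/D = 66.89/0.225 = 297.2889.
Rounding up, n = 298.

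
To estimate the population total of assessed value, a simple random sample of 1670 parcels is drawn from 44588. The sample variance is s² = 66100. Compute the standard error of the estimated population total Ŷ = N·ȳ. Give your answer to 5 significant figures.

275210

Var(Ŷ) = N²·Var(ȳ) = N²·(1 − n/N)·s²/n.
f = 1670/44588 = 0.03745402; Var(ȳ) = 0.96254598·66100/1670 = 38.098377.
Var(Ŷ) = 44588² · 38.098377 = 7.5742993 × 10^10.
SE(Ŷ) = √(7.5742993 × 10^10) = 275210.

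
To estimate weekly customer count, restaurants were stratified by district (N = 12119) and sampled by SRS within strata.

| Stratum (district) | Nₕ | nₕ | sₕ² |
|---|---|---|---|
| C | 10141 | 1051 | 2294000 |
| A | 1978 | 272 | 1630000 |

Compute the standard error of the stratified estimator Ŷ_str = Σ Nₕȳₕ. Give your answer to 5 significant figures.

Var(Ŷ_str) = Σₕ Nₕ²(1 − fₕ)sₕ²/nₕ.
C: 10141²·(1 − 1051/10141)·2294000/1051 = 2.0120342 × 10^11.
A: 1978²·(1 − 272/1978)·1630000/272 = 2.0221996 × 10^10.
Sum = 2.2142542 × 10^11.
SE = √(2.2142542 × 10^11) = 470560.

470560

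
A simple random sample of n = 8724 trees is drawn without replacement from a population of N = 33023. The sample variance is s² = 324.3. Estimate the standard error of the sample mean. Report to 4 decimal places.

0.1654

Under SRS without replacement, Var(ȳ) = (1 − f)·s²/n with f = n/N = 8724/33023 = 0.26417951.
Var(ȳ) = (1 − 0.26417951)·324.3/8724 = 0.73582049·0.037173315 = 0.027352887.
SE(ȳ) = √(0.027352887) = 0.1654.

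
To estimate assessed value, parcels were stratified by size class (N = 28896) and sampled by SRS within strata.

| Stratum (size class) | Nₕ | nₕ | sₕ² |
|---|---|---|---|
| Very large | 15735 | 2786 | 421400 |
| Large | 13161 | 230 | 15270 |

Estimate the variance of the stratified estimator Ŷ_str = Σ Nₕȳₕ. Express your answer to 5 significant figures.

4.2118 × 10^10

Var(Ŷ_str) = Σₕ Nₕ²(1 − fₕ)sₕ²/nₕ.
Very large: 15735²·(1 − 2786/15735)·421400/2786 = 3.0818848 × 10^10.
Large: 13161²·(1 − 230/13161)·15270/230 = 1.1298797 × 10^10.
Sum = 4.2117645 × 10^10.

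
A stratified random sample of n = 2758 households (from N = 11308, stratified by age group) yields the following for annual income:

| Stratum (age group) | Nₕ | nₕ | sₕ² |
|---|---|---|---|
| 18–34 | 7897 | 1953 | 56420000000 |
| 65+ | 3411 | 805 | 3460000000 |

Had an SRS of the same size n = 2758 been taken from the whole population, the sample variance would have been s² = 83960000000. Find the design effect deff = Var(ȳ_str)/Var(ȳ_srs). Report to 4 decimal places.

0.4737

Var(ȳ_str) = Σ Wₕ²(1−fₕ)sₕ²/nₕ with Wₕ = Nₕ/11308:
  18–34: (7897/11308)²·(1−1953/7897)·56420000000/1953 = 1.0604744 × 10^7
  65+: (3411/11308)²·(1−805/3411)·3460000000/805 = 298789.1
  → Var(ȳ_str) = 1.0903533 × 10^7.
Var(ȳ_srs) = (1 − 2758/11308)·83960000000/2758 = 2.3017518 × 10^7.
deff = (1.0903533 × 10^7) / (2.3017518 × 10^7) = 0.4737.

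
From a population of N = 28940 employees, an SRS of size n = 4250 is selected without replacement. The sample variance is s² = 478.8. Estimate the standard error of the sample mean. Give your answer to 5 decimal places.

Under SRS without replacement, Var(ȳ) = (1 − f)·s²/n with f = n/N = 4250/28940 = 0.14685556.
Var(ȳ) = (1 − 0.14685556)·478.8/4250 = 0.85314444·0.11265882 = 0.096114249.
SE(ȳ) = √(0.096114249) = 0.31002.

0.31002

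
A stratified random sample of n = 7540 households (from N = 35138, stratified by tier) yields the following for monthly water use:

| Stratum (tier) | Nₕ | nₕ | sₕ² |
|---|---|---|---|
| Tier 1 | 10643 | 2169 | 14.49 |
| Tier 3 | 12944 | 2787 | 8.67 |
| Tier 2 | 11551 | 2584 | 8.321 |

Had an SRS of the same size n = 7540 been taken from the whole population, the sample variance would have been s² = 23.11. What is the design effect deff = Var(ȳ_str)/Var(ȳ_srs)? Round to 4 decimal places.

0.4525

Var(ȳ_str) = Σ Wₕ²(1−fₕ)sₕ²/nₕ with Wₕ = Nₕ/35138:
  Tier 1: (10643/35138)²·(1−2169/10643)·14.49/2169 = 4.8798591 × 10^-4
  Tier 3: (12944/35138)²·(1−2787/12944)·8.67/2787 = 3.3125467 × 10^-4
  Tier 2: (11551/35138)²·(1−2584/11551)·8.321/2584 = 2.7014423 × 10^-4
  → Var(ȳ_str) = 0.0010893848.
Var(ȳ_srs) = (1 − 7540/35138)·23.11/7540 = 0.0024072942.
deff = 0.0010893848 / 0.0024072942 = 0.4525.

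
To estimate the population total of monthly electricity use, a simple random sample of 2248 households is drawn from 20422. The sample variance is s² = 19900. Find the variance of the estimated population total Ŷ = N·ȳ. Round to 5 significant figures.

Var(Ŷ) = N²·Var(ȳ) = N²·(1 − n/N)·s²/n.
f = 2248/20422 = 0.11007737; Var(ȳ) = 0.88992263·19900/2248 = 7.8778738.
Var(Ŷ) = 20422² · 7.8778738 = 3.285531 × 10^9.

3.2855 × 10^9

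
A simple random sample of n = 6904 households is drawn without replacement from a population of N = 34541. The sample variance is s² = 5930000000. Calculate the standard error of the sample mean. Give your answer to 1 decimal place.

829.0

Under SRS without replacement, Var(ȳ) = (1 − f)·s²/n with f = n/N = 6904/34541 = 0.19987841.
Var(ȳ) = (1 − 0.19987841)·5930000000/6904 = 0.80012159·858922.36 = 687242.33.
SE(ȳ) = √(687242.33) = 829.0.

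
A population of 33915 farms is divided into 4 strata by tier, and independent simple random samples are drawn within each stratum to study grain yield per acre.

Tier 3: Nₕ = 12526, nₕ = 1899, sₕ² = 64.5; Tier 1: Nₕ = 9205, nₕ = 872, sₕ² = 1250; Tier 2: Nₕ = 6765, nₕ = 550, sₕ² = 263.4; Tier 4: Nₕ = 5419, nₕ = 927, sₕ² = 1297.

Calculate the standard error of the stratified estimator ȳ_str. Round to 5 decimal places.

0.38294

Var(ȳ_str) = Σₕ Wₕ²(1 − fₕ)sₕ²/nₕ with Wₕ = Nₕ/N, N = 33915.
Tier 3: Wₕ = 0.36933510; term = 0.36933510²·(1 − 0.15160466)·64.5/1899 = 0.0039307389.
Tier 1: Wₕ = 0.27141383; term = 0.27141383²·(1 − 0.09473112)·1250/872 = 0.095594974.
Tier 2: Wₕ = 0.19946926; term = 0.19946926²·(1 − 0.08130081)·263.4/550 = 0.017505655.
Tier 4: Wₕ = 0.15978181; term = 0.15978181²·(1 − 0.17106477)·1297/927 = 0.029609802.
Sum = 0.14664117.
SE = √(0.14664117) = 0.38294.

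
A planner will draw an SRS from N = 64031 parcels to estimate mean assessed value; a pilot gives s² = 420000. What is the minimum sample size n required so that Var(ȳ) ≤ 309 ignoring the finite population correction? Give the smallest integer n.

1360

Without fpc, n₀ = s²/D = 420000/309 = 1359.2233.
Rounding up, n = 1360.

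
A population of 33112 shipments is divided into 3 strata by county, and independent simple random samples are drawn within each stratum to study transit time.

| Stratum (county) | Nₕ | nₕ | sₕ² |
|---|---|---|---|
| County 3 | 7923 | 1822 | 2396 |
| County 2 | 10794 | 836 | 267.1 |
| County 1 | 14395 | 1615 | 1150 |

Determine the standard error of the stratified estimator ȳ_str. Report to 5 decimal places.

0.45692

Var(ȳ_str) = Σₕ Wₕ²(1 − fₕ)sₕ²/nₕ with Wₕ = Nₕ/N, N = 33112.
County 3: Wₕ = 0.23927881; term = 0.23927881²·(1 − 0.22996340)·2396/1822 = 0.057977341.
County 2: Wₕ = 0.32598454; term = 0.32598454²·(1 − 0.07745044)·267.1/836 = 0.031322132.
County 1: Wₕ = 0.43473665; term = 0.43473665²·(1 − 0.11219173)·1150/1615 = 0.11948049.
Sum = 0.20877996.
SE = √(0.20877996) = 0.45692.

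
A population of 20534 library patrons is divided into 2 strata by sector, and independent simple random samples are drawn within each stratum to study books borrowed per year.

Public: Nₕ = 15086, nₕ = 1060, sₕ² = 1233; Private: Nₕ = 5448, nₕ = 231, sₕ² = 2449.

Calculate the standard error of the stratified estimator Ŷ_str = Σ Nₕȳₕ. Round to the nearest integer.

Var(Ŷ_str) = Σₕ Nₕ²(1 − fₕ)sₕ²/nₕ.
Public: 15086²·(1 − 1060/15086)·1233/1060 = 2.4613034 × 10^8.
Private: 5448²·(1 − 231/5448)·2449/231 = 3.0132471 × 10^8.
Sum = 5.4745505 × 10^8.
SE = √(5.4745505 × 10^8) = 23398.

23398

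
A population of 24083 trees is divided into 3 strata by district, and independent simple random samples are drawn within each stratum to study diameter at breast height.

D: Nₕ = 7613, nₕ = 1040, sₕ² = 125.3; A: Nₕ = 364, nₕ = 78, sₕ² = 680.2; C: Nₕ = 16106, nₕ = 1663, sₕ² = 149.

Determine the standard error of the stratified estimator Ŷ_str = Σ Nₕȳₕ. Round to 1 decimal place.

Var(Ŷ_str) = Σₕ Nₕ²(1 − fₕ)sₕ²/nₕ.
D: 7613²·(1 − 1040/7613)·125.3/1040 = 6.0288877 × 10^6.
A: 364²·(1 − 78/364)·680.2/78 = 907840.27.
C: 16106²·(1 − 1663/16106)·149/1663 = 2.0841987 × 10^7.
Sum = 2.7778715 × 10^7.
SE = √(2.7778715 × 10^7) = 5270.6.

5270.6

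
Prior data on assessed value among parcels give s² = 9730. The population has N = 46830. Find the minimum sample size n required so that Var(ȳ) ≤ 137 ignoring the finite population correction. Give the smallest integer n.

72

Without fpc, n₀ = s²/D = 9730/137 = 71.0219.
Rounding up, n = 72.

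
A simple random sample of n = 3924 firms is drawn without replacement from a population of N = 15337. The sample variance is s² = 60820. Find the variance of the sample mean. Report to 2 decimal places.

11.53

Under SRS without replacement, Var(ȳ) = (1 − f)·s²/n with f = n/N = 3924/15337 = 0.25585186.
Var(ȳ) = (1 − 0.25585186)·60820/3924 = 0.74414814·15.49949 = 11.533917.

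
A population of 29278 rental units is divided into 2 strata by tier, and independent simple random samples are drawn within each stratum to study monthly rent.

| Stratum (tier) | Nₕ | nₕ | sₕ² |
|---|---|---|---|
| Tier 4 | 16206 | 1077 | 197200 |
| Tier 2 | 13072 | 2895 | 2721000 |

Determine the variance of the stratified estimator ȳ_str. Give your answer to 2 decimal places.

Var(ȳ_str) = Σₕ Wₕ²(1 − fₕ)sₕ²/nₕ with Wₕ = Nₕ/N, N = 29278.
Tier 4: Wₕ = 0.55352142; term = 0.55352142²·(1 − 0.06645687)·197200/1077 = 52.371432.
Tier 2: Wₕ = 0.44647858; term = 0.44647858²·(1 − 0.22146573)·2721000/2895 = 145.86765.
Sum = 198.23908.

198.24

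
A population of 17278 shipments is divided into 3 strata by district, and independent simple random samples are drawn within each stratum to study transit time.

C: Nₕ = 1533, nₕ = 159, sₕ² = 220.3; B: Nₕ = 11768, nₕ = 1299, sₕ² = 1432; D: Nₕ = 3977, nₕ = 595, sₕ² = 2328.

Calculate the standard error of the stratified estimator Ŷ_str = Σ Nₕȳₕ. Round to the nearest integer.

13833

Var(Ŷ_str) = Σₕ Nₕ²(1 − fₕ)sₕ²/nₕ.
C: 1533²·(1 − 159/1533)·220.3/159 = 2.9184097 × 10^6.
B: 11768²·(1 − 1299/11768)·1432/1299 = 1.3581312 × 10^8.
D: 3977²·(1 − 595/3977)·2328/595 = 5.2625375 × 10^7.
Sum = 1.913569 × 10^8.
SE = √(1.913569 × 10^8) = 13833.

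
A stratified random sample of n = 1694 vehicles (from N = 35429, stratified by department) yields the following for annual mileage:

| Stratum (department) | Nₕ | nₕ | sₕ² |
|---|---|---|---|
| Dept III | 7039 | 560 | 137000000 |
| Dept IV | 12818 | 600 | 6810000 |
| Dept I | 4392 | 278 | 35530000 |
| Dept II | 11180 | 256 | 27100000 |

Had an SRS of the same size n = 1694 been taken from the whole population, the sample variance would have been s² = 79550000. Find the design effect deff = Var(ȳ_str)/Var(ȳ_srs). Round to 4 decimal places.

0.5019

Var(ȳ_str) = Σ Wₕ²(1−fₕ)sₕ²/nₕ with Wₕ = Nₕ/35429:
  Dept III: (7039/35429)²·(1−560/7039)·137000000/560 = 8888.6068
  Dept IV: (12818/35429)²·(1−600/12818)·6810000/600 = 1416.1148
  Dept I: (4392/35429)²·(1−278/4392)·35530000/278 = 1839.7518
  Dept II: (11180/35429)²·(1−256/11180)·27100000/256 = 10299.948
  → Var(ȳ_str) = 22444.421.
Var(ȳ_srs) = (1 − 1694/35429)·79550000/1694 = 44714.523.
deff = 22444.421 / 44714.523 = 0.5019.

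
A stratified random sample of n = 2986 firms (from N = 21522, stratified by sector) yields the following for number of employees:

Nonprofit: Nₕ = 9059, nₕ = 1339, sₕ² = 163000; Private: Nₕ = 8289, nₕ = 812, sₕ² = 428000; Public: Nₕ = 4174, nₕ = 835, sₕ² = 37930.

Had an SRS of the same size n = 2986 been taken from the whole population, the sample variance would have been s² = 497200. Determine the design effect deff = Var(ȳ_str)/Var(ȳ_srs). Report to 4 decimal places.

Var(ȳ_str) = Σ Wₕ²(1−fₕ)sₕ²/nₕ with Wₕ = Nₕ/21522:
  Nonprofit: (9059/21522)²·(1−1339/9059)·163000/1339 = 18.379739
  Private: (8289/21522)²·(1−812/8289)·428000/812 = 70.526447
  Public: (4174/21522)²·(1−835/4174)·37930/835 = 1.3667843
  → Var(ȳ_str) = 90.27297.
Var(ȳ_srs) = (1 − 2986/21522)·497200/2986 = 143.40844.
deff = 90.27297 / 143.40844 = 0.6295.

0.6295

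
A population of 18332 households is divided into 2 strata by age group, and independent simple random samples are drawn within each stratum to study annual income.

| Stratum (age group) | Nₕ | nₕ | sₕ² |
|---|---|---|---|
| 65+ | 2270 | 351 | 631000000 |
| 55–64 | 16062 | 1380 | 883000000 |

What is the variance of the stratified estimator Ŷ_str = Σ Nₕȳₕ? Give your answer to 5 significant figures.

1.5872 × 10^14

Var(Ŷ_str) = Σₕ Nₕ²(1 − fₕ)sₕ²/nₕ.
65+: 2270²·(1 − 351/2270)·631000000/351 = 7.8311055 × 10^12.
55–64: 16062²·(1 − 1380/16062)·883000000/1380 = 1.5089208 × 10^14.
Sum = 1.5872319 × 10^14.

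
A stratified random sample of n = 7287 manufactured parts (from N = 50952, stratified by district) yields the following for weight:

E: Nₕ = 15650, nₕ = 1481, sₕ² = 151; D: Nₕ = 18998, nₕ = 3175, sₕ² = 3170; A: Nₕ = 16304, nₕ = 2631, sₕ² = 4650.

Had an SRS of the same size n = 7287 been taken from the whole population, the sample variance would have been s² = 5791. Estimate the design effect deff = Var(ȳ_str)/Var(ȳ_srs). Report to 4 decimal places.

Var(ȳ_str) = Σ Wₕ²(1−fₕ)sₕ²/nₕ with Wₕ = Nₕ/50952:
  E: (15650/50952)²·(1−1481/15650)·151/1481 = 0.0087086926
  D: (18998/50952)²·(1−3175/18998)·3170/3175 = 0.1156085
  A: (16304/50952)²·(1−2631/16304)·4650/2631 = 0.1517636
  → Var(ȳ_str) = 0.27608079.
Var(ȳ_srs) = (1 − 7287/50952)·5791/7287 = 0.68104691.
deff = 0.27608079 / 0.68104691 = 0.4054.

0.4054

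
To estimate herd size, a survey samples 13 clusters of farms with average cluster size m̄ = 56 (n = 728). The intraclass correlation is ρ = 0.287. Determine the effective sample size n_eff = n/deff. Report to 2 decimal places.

deff = 1 + (56 − 1)·0.287 = 1 + 15.785 = 16.785.
n_eff = 728 / 16.785 = 43.37.

43.37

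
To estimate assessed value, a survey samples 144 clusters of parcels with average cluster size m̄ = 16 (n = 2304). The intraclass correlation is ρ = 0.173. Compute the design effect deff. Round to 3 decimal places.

deff = 1 + (16 − 1)·0.173 = 1 + 2.595 = 3.595.

3.595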